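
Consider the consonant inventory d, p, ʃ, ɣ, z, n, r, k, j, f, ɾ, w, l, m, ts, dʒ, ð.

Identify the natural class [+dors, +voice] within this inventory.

Checking each segment against [+dorsal], [+voice]: /ɣ/ (voiced velar fricative), /j/ (palatal glide), /w/ (labial-velar glide) satisfy every feature; every other segment in the inventory fails at least one.

ɣ, j, w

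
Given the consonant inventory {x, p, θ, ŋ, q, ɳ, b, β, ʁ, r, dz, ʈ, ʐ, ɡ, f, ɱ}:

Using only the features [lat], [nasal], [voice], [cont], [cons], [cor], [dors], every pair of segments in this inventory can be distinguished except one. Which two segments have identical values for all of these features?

/ʐ/ (voiced retroflex fricative) and /r/ (alveolar trill) are both [-lateral], [-nasal], [+voice], [+continuant], [+consonantal], [+coronal], [-dorsal], so none of the listed features separates them. (They do differ in [sonorant], [strident] and [anterior], which are not among the given features.) Every other pair in the inventory differs on at least one listed feature.

ʐ, r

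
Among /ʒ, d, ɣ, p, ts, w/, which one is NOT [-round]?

/w/ is the labial-velar glide, which is [+round]; the rest — /ʒ, ɣ, p, ts, d/ — are [-round].

w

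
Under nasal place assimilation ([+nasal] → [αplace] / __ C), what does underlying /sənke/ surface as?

/n/ sits before the [+dorsal] consonant /k/, so it takes on [+dorsal] and surfaces as /ŋ/. The rest of the form is unaffected: [səŋke].

[səŋke]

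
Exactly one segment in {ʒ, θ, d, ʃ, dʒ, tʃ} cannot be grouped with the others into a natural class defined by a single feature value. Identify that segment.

/θ, tʃ, ʃ, ʒ, dʒ/ are all [+distributed], but /d/ (voiced alveolar stop) is [−distributed]. No other single segment can be removed to leave a set sharing one feature value that the removed segment lacks, so /d/ is the odd one out.

d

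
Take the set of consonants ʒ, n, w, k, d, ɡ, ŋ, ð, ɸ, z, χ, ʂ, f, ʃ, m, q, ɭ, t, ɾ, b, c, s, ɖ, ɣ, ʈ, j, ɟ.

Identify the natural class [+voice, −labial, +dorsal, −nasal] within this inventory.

Eliminate segments failing any feature: /ʒ, n, d, ð, z, ɭ, ɾ, ɖ/ are [−dorsal]; /w, m, b/ are [+labial]; /k, ɸ, χ, ʂ, f, ʃ, q, t, c, s, ʈ/ are [−voice]; /ŋ/ is [+nasal]. The remaining /ɡ, ɣ, j, ɟ/ satisfy [+voice], [−labial], [+dorsal], [−nasal].

ɡ, ɣ, j, ɟ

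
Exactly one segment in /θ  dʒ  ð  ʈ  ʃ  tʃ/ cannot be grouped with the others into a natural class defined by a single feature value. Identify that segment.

/dʒ, ð, θ, ʃ, tʃ/ are all [+distributed], but /ʈ/ (voiceless retroflex stop) is [-distributed]. No other single segment can be removed to leave a set sharing one feature value that the removed segment lacks, so /ʈ/ is the odd one out.

ʈ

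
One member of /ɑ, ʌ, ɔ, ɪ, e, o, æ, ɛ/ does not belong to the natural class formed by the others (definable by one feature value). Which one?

ɪ

The remaining segments after removing /ɪ/ share [−high]; /ɪ/ (high front unrounded lax vowel) is [+high]. For every other candidate removal, the leftover set fails to share any single feature value that the removed segment lacks.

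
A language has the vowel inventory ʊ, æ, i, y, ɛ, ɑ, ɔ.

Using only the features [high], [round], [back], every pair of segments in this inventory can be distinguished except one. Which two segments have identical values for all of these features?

/æ/ (low front unrounded vowel) and /ɛ/ (mid front unrounded lax vowel) are both [−high], [−round], [−back], so none of the listed features separates them. (They do differ in [low], which is not among the given features.) Every other pair in the inventory differs on at least one listed feature.

æ, ɛ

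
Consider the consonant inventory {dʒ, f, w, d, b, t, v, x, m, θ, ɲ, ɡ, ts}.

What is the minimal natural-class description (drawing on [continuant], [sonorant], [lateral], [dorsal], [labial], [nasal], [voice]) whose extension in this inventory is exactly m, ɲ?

[+nasal]

The target set is precisely the extension of [+nasal] in this inventory.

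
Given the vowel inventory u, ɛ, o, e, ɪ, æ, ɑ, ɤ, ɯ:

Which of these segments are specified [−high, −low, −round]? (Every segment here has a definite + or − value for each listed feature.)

Among the inventory, the [−high] segments are /ɛ, o, e, æ, ɑ, ɤ/.
Within that set, [−low] gives /ɛ, o, e, ɤ/.
Intersecting with [−round] leaves /ɛ, e, ɤ/.

ɛ, e, ɤ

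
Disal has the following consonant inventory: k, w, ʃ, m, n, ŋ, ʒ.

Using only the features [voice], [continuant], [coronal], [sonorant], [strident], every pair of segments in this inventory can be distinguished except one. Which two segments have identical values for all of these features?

ŋ, m

/ŋ/ (velar nasal) and /m/ (bilabial nasal) are both [+voice], [-continuant], [-coronal], [+sonorant], [-strident], so none of the listed features separates them. (They do differ in [labial] and [dorsal], which are not among the given features.) Every other pair in the inventory differs on at least one listed feature.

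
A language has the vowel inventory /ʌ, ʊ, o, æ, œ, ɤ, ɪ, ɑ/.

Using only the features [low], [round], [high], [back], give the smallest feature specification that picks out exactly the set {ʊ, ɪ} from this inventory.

The target set is precisely the extension of [+high] in this inventory.

[+high]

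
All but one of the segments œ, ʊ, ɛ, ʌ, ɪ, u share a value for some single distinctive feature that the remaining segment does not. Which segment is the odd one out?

/œ, ʊ, ʌ, ɪ, ɛ/ are all [−tense], but /u/ (high back rounded tense vowel) is [+tense]. No other single segment can be removed to leave a set sharing one feature value that the removed segment lacks, so /u/ is the odd one out.

u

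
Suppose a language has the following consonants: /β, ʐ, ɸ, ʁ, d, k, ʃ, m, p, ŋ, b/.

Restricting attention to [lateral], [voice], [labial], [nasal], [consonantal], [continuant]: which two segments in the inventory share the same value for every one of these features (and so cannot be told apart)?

/ʐ/ (voiced retroflex fricative) and /ʁ/ (voiced uvular fricative) are both [−lateral], [+voice], [−labial], [−nasal], [+consonantal], [+continuant], so none of the listed features separates them. (They do differ in [coronal] and [dorsal], which are not among the given features.) Every other pair in the inventory differs on at least one listed feature.

ʐ, ʁ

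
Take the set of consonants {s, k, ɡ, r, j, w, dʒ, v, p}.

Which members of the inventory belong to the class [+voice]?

The feature [voice] marks segments produced with vocal-fold vibration. In this inventory /ɡ, r, j, w, dʒ, v/ have that property, so they are [+voice]; /s, k, p/ are [-voice].

ɡ, r, j, w, dʒ, v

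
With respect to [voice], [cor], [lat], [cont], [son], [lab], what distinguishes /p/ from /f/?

[continuant]

/p/ is the voiceless bilabial stop and /f/ is the voiceless labiodental fricative. Both are [-voice], [-coronal], [-lateral], [-sonorant], [+labial]. /p/ is [-continuant] while /f/ is [+continuant], so the distinguishing feature is [continuant].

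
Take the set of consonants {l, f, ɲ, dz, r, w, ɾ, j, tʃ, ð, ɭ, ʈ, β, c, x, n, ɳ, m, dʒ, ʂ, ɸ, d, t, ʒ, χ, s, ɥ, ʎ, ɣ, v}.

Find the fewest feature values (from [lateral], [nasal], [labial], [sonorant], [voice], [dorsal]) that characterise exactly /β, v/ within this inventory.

Every target segment is [−sonorant], [+voice], [+labial]; each remaining inventory member fails at least one of these. Each conjunct is needed — [+voice, +labial] alone would also admit /w, m, ɥ/; [−sonorant, +labial] alone would also admit /f, ɸ/; [−sonorant, +voice] alone would also admit /dz, ð, dʒ, d, …/ — and no other combination of two listed features has exactly this extension, so three is the minimum.

[−sonorant, +voice, +labial]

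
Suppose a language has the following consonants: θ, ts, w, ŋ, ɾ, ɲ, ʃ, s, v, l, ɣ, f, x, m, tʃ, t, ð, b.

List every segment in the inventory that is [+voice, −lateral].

Checking each segment against [+voice], [−lateral]: /w/ (labial-velar glide), /ŋ/ (velar nasal), /ɾ/ (alveolar tap), /ɲ/ (palatal nasal), /v/ (voiced labiodental fricative), /ɣ/ (voiced velar fricative), among others, satisfy every feature; every other segment in the inventory fails at least one.

w, ŋ, ɾ, ɲ, v, ɣ, m, ð, b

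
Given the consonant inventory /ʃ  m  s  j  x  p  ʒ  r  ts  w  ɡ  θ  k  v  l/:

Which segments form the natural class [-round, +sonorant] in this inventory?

m, j, r, l

Among the inventory, the [-round] segments are /ʃ, m, s, j, x, p, ʒ, r, ts, ɡ, θ, k, v, l/.
Of those, [+sonorant] leaves /m, j, r, l/.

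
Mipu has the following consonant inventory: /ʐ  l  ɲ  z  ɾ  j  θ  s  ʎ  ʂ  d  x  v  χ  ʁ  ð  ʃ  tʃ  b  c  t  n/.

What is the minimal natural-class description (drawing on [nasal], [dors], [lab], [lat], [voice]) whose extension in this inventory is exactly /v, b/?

[+lab]

/v, b/ are exactly the [+labial] segments in the inventory, so a single feature suffices.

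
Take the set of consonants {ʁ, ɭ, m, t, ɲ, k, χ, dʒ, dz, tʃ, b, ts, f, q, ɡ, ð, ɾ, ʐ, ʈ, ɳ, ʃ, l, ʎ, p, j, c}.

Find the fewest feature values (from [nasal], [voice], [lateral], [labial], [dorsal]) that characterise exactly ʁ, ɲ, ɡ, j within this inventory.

Every target segment is [+voice], [−lateral], [+dorsal]; each remaining inventory member fails at least one of these. Each conjunct is needed — [−lateral, +dorsal] alone would also admit /k, χ, q, c/; [+voice, +dorsal] alone would also admit /ʎ/; [+voice, −lateral] alone would also admit /m, dʒ, dz, b, …/ — and no other combination of two listed features has exactly this extension, so three is the minimum.

[+voice, −lateral, +dorsal]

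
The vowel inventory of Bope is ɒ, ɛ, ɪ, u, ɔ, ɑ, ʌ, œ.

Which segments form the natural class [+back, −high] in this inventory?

The [+back] segments are /ɒ, u, ɔ, ɑ, ʌ/.
Of those, [−high] leaves /ɒ, ɔ, ɑ, ʌ/.

ɒ, ɔ, ɑ, ʌ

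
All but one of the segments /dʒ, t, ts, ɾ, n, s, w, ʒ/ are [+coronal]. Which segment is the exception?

w

/s, dʒ, t, ɾ, ʒ, ts, n/ are all [+coronal]; /w/ (labial-velar glide) is [−coronal].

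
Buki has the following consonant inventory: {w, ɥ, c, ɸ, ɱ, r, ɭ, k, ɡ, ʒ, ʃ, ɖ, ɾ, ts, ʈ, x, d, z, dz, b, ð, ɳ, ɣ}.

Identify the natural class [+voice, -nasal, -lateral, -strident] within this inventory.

Checking each segment against [+voice], [-nasal], [-lateral], [-strident]: /w/ (labial-velar glide), /ɥ/ (labial-palatal glide), /r/ (alveolar trill), /ɡ/ (voiced velar stop), /ɖ/ (voiced retroflex stop), /ɾ/ (alveolar tap), among others, satisfy every feature; every other segment in the inventory fails at least one.

w, ɥ, r, ɡ, ɖ, ɾ, d, b, ð, ɣ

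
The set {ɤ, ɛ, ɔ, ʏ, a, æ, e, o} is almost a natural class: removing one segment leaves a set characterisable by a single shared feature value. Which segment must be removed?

ʏ

/o, a, ɔ, ɛ, e, ɤ, æ/ are all [−high], but /ʏ/ (high front rounded lax vowel) is [+high]. No other single segment can be removed to leave a set sharing one feature value that the removed segment lacks, so /ʏ/ is the odd one out.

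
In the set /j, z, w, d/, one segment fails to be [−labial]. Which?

w

/z, d, j/ are all [−labial]; /w/ (labial-velar glide) is [+labial].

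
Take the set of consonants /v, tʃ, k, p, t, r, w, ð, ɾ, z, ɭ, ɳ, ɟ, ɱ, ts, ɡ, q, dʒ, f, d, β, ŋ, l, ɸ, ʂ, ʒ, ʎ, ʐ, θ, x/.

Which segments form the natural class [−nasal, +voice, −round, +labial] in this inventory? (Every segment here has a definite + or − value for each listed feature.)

The [−nasal] segments are /v, tʃ, k, p, t, r, w, ð, ɾ, z, ɭ, ɟ, ts, ɡ, q, dʒ, f, d, β, l, ɸ, ʂ, ʒ, ʎ, ʐ, θ, x/.
Intersecting with [+voice] gives /v, r, w, ð, ɾ, z, ɭ, ɟ, ɡ, dʒ, d, β, l, ʒ, ʎ, ʐ/.
Intersecting with [−round] gives /v, r, ð, ɾ, z, ɭ, ɟ, ɡ, dʒ, d, β, l, ʒ, ʎ, ʐ/.
Of those, [+labial] leaves /v, β/.

v, β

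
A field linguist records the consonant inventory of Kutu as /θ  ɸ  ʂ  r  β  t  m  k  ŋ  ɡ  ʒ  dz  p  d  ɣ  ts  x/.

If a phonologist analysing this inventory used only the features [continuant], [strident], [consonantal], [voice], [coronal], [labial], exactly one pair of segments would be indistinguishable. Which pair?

ɡ, ŋ

On the given features, /ɡ/ and /ŋ/ have an identical profile: [−continuant], [−strident], [+consonantal], [+voice], [−coronal], [−labial]. No other two segments in the inventory coincide on all 6 features. (They do differ in [sonorant] and [nasal], which are not among the given features.)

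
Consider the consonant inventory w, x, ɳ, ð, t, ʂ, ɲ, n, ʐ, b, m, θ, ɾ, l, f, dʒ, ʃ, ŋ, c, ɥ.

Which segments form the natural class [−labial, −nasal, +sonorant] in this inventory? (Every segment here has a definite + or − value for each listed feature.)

ɾ, l

Checking each segment against [−labial], [−nasal], [+sonorant]: /ɾ/ (alveolar tap), /l/ (alveolar lateral approximant) satisfy every feature; every other segment in the inventory fails at least one.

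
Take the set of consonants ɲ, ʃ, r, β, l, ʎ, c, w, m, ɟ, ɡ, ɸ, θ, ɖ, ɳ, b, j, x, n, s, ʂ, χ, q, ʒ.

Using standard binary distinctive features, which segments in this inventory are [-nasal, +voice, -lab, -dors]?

r, l, ɖ, ʒ

Eliminate segments failing any feature: /ɲ, m, ɳ, n/ are [+nasal]; /ʃ, c, ɸ, θ, x, s, ʂ, χ, q/ are [-voice]; /β, w, b/ are [+labial]; /ʎ, ɟ, ɡ, j/ are [+dorsal]. The remaining /r, l, ɖ, ʒ/ satisfy [-nasal], [+voice], [-labial], [-dorsal].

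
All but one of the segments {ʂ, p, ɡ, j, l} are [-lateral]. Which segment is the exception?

l

/p, ɡ, j, ʂ/ are all [-lateral]; /l/ (alveolar lateral approximant) is [+lateral].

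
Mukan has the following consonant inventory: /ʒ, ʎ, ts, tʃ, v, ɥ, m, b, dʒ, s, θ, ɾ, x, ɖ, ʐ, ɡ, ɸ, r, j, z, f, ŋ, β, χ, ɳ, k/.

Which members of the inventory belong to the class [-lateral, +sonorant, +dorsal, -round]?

j, ŋ

Checking each segment against [-lateral], [+sonorant], [+dorsal], [-round]: /j/ (palatal glide), /ŋ/ (velar nasal) satisfy every feature; every other segment in the inventory fails at least one.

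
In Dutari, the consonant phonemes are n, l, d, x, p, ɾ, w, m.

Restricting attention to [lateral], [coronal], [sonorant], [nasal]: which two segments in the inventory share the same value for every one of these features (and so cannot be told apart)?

x, p

On the given features, /x/ and /p/ have an identical profile: [−lateral], [−coronal], [−sonorant], [−nasal]. No other two segments in the inventory coincide on all 4 features. (They do differ in [continuant], [labial] and [dorsal], which are not among the given features.)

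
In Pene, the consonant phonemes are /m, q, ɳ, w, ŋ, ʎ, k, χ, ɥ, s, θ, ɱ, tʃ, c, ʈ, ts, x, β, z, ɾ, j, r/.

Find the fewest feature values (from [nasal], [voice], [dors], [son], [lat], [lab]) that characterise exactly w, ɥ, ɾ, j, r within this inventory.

/w, ɥ, ɾ, j, r/ are all [+sonorant], [−nasal], [−lateral], and no other segment in the inventory matches all three values. Dropping any one of them over-generates: [−nasal, −lateral] alone would also admit /q, k, χ, s, …/; [+sonorant, −lateral] alone would also admit /m, ɳ, ŋ, ɱ/; [+sonorant, −nasal] alone would also admit /ʎ/. No other combination of two listed features picks out exactly this set either, so fewer than three features will not do.

[+son, −nasal, −lat]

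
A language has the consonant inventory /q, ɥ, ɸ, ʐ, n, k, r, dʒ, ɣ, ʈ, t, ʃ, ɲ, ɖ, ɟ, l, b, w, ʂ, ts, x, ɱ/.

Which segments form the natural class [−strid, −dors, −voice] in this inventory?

ɸ, ʈ, t

Eliminate segments failing any feature: /q, ɥ, k, ɣ, ɲ, ɟ, w, x/ are [+dorsal]; /ʐ, dʒ, ʃ, ʂ, ts/ are [+strident]; /n, r, ɖ, l, b, ɱ/ are [+voice]. The remaining /ɸ, ʈ, t/ satisfy [−strident], [−dorsal], [−voice].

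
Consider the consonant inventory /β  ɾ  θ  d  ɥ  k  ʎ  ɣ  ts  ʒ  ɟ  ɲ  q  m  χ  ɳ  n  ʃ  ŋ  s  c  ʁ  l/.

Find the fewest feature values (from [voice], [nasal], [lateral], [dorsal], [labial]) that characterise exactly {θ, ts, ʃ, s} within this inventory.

Every target segment is [−voice], [−dorsal]; each remaining inventory member fails at least one of these. Each conjunct is needed — [−dorsal] alone would also admit /β, ɾ, d, ʒ, …/; [−voice] alone would also admit /k, q, χ, c/ — and no other single listed feature has exactly this extension, so two is the minimum.

[−voice, −dorsal]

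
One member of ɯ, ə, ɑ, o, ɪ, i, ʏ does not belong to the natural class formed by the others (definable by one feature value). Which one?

The remaining segments after removing /ɑ/ share [-low]; /ɑ/ (low back unrounded vowel) is [+low]. For every other candidate removal, the leftover set fails to share any single feature value that the removed segment lacks.

ɑ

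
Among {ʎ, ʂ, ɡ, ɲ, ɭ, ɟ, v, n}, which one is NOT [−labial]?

v

/ɟ, ʎ, ɲ, n, ʂ, ɭ, ɡ/ are all [−labial]; /v/ (voiced labiodental fricative) is [+labial].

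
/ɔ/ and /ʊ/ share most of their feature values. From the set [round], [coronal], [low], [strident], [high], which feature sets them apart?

The two segments share [+round], [-coronal], [-low], [-strident]. The only feature from the list on which they differ: /ɔ/ is [-high] while /ʊ/ is [+high].

[high]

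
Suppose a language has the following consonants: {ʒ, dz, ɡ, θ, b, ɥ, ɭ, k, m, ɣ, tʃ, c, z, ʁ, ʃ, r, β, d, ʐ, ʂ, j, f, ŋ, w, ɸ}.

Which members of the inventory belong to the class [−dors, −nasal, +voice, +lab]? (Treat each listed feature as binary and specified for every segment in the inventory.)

b, β

Checking each segment against [−dorsal], [−nasal], [+voice], [+labial]: /b/ (voiced bilabial stop), /β/ (voiced bilabial fricative) satisfy every feature; every other segment in the inventory fails at least one.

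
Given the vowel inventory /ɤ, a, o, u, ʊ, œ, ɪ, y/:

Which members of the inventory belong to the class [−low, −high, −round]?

ɤ

Checking each segment against [−low], [−high], [−round]: /ɤ/ (mid back unrounded tense vowel) satisfies every feature; every other segment in the inventory fails at least one.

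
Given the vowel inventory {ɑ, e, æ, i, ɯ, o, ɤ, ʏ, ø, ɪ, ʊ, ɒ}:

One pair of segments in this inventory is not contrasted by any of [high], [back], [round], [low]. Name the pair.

/i/ (high front unrounded tense vowel) and /ɪ/ (high front unrounded lax vowel) are both [+high], [-back], [-round], [-low], so none of the listed features separates them. (They do differ in [tense], which is not among the given features.) Every other pair in the inventory differs on at least one listed feature.

i, ɪ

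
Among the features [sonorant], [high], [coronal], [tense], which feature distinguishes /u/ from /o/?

The two segments share [+sonorant], [-coronal], [+tense]. The only feature from the list on which they differ: /u/ is [+high] while /o/ is [-high].

[high]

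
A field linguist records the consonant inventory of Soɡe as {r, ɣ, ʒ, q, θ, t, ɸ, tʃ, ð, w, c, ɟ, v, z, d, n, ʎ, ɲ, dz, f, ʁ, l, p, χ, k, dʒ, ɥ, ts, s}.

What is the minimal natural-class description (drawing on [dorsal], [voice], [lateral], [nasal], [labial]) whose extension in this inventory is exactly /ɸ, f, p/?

/ɸ, f, p/ are all [-voice], [+labial], and no other segment in the inventory matches both values. Dropping any one of them over-generates: [+labial] alone would also admit /w, v, ɥ/; [-voice] alone would also admit /q, θ, t, tʃ, …/. No other single listed feature picks out exactly this set either, so fewer than two features will not do.

[-voice, +labial]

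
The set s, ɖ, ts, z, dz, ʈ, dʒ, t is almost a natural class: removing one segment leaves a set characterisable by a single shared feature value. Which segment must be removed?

dʒ

/z, t, ts, dz, s, ɖ, ʈ/ are all [-distributed], but /dʒ/ (voiced postalveolar affricate) is [+distributed]. No other single segment can be removed to leave a set sharing one feature value that the removed segment lacks, so /dʒ/ is the odd one out.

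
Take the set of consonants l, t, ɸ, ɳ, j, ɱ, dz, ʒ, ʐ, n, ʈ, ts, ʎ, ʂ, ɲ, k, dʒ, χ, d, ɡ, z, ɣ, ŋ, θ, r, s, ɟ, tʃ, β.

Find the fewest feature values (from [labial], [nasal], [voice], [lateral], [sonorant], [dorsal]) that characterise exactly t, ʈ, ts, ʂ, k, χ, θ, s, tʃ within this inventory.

[−voice, −labial]

/t, ʈ, ts, ʂ, k, χ, θ, s, tʃ/ are all [−voice], [−labial], and no other segment in the inventory matches both values. Dropping any one of them over-generates: [−labial] alone would also admit /l, ɳ, j, dz, …/; [−voice] alone would also admit /ɸ/. No other single listed feature picks out exactly this set either, so fewer than two features will not do.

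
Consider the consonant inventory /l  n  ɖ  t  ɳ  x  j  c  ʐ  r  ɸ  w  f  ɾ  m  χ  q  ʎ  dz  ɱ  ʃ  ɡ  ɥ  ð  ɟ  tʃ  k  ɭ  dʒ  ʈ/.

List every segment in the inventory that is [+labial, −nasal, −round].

Among the inventory, the [+labial] segments are /ɸ, w, f, m, ɱ, ɥ/.
Then [−nasal] gives /ɸ, w, f, ɥ/.
Of those, [−round] leaves /ɸ, f/.

ɸ, f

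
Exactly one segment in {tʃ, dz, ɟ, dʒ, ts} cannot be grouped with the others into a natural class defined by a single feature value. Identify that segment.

ɟ

/ts, tʃ, dʒ, dz/ are all [+delayed release], but /ɟ/ (voiced palatal stop) is [-delayed release]. No other single segment can be removed to leave a set sharing one feature value that the removed segment lacks, so /ɟ/ is the odd one out.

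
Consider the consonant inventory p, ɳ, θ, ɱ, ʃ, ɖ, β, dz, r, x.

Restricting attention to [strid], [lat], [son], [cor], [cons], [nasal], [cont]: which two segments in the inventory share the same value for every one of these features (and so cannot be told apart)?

β, x

On the given features, /β/ and /x/ have an identical profile: [−strident], [−lateral], [−sonorant], [−coronal], [+consonantal], [−nasal], [+continuant]. No other two segments in the inventory coincide on all 7 features. (They do differ in [voice], [labial] and [dorsal], which are not among the given features.)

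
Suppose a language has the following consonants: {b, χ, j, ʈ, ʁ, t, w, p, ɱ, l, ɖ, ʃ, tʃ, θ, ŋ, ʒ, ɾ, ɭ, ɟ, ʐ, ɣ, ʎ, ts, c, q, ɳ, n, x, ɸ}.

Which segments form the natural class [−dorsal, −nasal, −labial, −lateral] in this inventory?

Eliminate segments failing any feature: /b, p, ɸ/ are [+labial]; /χ, j, ʁ, w, ŋ, ɟ, ɣ, ʎ, c, q, x/ are [+dorsal]; /ɱ, ɳ, n/ are [+nasal]; /l, ɭ/ are [+lateral]. The remaining /ʈ, t, ɖ, ʃ, tʃ, θ, ʒ, ɾ, ʐ, ts/ satisfy [−dorsal], [−nasal], [−labial], [−lateral].

ʈ, t, ɖ, ʃ, tʃ, θ, ʒ, ɾ, ʐ, ts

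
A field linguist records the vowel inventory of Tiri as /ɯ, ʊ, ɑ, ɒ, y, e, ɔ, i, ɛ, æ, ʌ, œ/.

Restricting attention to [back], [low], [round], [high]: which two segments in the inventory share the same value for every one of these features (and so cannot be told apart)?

ɛ, e

On the given features, /ɛ/ and /e/ have an identical profile: [−back], [−low], [−round], [−high]. No other two segments in the inventory coincide on all 4 features. (They do differ in [tense], which is not among the given features.)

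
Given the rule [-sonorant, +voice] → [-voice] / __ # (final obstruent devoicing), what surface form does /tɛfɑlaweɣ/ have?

[tɛfɑlawex]

The only segment in the rule's environment that also matches [-sonorant, +voice] is /ɣ/. Applying [-voice] turns the voiced velar fricative into /x/ (voiceless velar fricative), giving [tɛfɑlawex].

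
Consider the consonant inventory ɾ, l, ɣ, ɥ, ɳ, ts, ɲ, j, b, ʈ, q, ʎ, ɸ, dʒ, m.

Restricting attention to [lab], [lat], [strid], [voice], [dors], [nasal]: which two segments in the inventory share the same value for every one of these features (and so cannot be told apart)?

Both /ɣ/ and /j/ are [−labial], [−lateral], [−strident], [+voice], [+dorsal], [−nasal]. Since the list omits [sonorant] and [back] — which do distinguish the voiced velar fricative from the palatal glide — this pair collapses; all other pairs remain distinct.

ɣ, j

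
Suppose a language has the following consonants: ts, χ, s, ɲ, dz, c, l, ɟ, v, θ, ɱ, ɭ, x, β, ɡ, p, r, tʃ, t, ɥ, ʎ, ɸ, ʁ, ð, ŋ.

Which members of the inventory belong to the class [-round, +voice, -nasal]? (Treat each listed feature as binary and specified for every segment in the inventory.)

First, the [-round] segments are /ts, χ, s, ɲ, dz, c, l, ɟ, v, θ, ɱ, ɭ, x, β, ɡ, p, r, tʃ, t, ʎ, ɸ, ʁ, ð, ŋ/.
Within that set, [+voice] gives /ɲ, dz, l, ɟ, v, ɱ, ɭ, β, ɡ, r, ʎ, ʁ, ð, ŋ/.
Intersecting with [-nasal] leaves /dz, l, ɟ, v, ɭ, β, ɡ, r, ʎ, ʁ, ð/.

dz, l, ɟ, v, ɭ, β, ɡ, r, ʎ, ʁ, ð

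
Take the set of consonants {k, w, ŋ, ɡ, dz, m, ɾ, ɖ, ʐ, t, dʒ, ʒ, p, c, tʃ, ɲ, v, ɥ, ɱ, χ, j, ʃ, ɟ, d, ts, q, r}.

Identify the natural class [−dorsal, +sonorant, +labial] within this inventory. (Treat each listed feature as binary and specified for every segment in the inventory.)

Eliminate segments failing any feature: /k, w, ŋ, ɡ, c, ɲ, ɥ, χ, j, ɟ, q/ are [+dorsal]; /dz, ɖ, ʐ, t, dʒ, ʒ, p, tʃ, v, ʃ, d, ts/ are [−sonorant]; /ɾ, r/ are [−labial]. The remaining /m, ɱ/ satisfy [−dorsal], [+sonorant], [+labial].

m, ɱ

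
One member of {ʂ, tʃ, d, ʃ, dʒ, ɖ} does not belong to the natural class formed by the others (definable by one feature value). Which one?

/ɖ, ʂ, dʒ, tʃ, ʃ/ are all [-anterior], but /d/ (voiced alveolar stop) is [+anterior]. No other single segment can be removed to leave a set sharing one feature value that the removed segment lacks, so /d/ is the odd one out.

d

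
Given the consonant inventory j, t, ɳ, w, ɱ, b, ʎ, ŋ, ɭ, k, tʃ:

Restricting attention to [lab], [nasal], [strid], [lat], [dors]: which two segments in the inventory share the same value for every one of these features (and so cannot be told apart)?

On the given features, /k/ and /j/ have an identical profile: [-labial], [-nasal], [-strident], [-lateral], [+dorsal]. No other two segments in the inventory coincide on all 5 features. (They do differ in [sonorant], [voice], [continuant] and [back], which are not among the given features.)

k, j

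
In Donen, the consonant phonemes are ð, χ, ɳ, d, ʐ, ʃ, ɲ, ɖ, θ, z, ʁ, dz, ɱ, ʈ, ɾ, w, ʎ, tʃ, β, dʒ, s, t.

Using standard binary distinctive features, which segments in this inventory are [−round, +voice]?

ð, ɳ, d, ʐ, ɲ, ɖ, z, ʁ, dz, ɱ, ɾ, ʎ, β, dʒ

Eliminate segments failing any feature: /χ, ʃ, θ, ʈ, tʃ, s, t/ are [−voice]; /w/ is [+round]. The remaining /ð, ɳ, d, ʐ, ɲ, ɖ, z, ʁ, dz, ɱ, ɾ, ʎ, β, dʒ/ satisfy [−round], [+voice].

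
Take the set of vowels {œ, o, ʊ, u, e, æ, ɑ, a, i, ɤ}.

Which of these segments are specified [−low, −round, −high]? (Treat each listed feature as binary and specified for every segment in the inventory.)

Among the inventory, the [−low] segments are /œ, o, ʊ, u, e, i, ɤ/.
Among these, [−round] gives /e, i, ɤ/.
Then [−high] leaves /e, ɤ/.

e, ɤ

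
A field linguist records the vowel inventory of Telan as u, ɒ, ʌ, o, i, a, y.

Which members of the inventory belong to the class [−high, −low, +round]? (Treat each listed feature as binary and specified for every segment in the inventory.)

Checking each segment against [−high], [−low], [+round]: /o/ (mid back rounded tense vowel) satisfies every feature; every other segment in the inventory fails at least one.

o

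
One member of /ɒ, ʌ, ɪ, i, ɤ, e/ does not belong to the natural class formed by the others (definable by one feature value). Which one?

The remaining segments after removing /ɒ/ share [-round]; /ɒ/ (low back rounded vowel) is [+round]. For every other candidate removal, the leftover set fails to share any single feature value that the removed segment lacks.

ɒ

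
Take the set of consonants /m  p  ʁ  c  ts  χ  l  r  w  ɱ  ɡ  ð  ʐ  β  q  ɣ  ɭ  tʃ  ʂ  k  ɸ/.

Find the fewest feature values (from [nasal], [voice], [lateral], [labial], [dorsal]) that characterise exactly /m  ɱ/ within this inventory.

[+nasal]

The target set is precisely the extension of [+nasal] in this inventory.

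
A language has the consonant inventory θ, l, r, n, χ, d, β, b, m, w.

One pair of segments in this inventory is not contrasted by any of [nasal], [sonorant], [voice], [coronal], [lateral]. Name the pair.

β, b

On the given features, /β/ and /b/ have an identical profile: [-nasal], [-sonorant], [+voice], [-coronal], [-lateral]. No other two segments in the inventory coincide on all 5 features. (They do differ in [continuant], which is not among the given features.)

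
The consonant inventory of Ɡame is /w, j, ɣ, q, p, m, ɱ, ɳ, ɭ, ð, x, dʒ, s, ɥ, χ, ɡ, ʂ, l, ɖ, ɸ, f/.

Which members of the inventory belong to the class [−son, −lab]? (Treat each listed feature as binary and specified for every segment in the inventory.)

Checking each segment against [−sonorant], [−labial]: /ɣ/ (voiced velar fricative), /q/ (voiceless uvular stop), /ð/ (voiced dental fricative), /x/ (voiceless velar fricative), /dʒ/ (voiced postalveolar affricate), /s/ (voiceless alveolar fricative), among others, satisfy every feature; every other segment in the inventory fails at least one.

ɣ, q, ð, x, dʒ, s, χ, ɡ, ʂ, ɖ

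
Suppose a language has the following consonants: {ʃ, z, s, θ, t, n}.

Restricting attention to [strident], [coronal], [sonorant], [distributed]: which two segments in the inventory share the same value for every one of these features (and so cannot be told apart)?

On the given features, /s/ and /z/ have an identical profile: [+strident], [+coronal], [-sonorant], [-distributed]. No other two segments in the inventory coincide on all 4 features. (They do differ in [voice], which is not among the given features.)

s, z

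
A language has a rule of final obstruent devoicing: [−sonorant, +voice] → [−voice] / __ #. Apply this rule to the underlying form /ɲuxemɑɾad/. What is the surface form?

[ɲuxemɑɾat]

The only segment in the rule's environment that also matches [−sonorant, +voice] is /d/. Applying [−voice] turns the voiced alveolar stop into /t/ (voiceless alveolar stop), giving [ɲuxemɑɾat].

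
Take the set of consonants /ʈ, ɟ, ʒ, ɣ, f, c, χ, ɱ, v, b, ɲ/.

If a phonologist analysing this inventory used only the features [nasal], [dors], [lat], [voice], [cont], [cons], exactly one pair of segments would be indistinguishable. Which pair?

v, ʒ

On the given features, /v/ and /ʒ/ have an identical profile: [−nasal], [−dorsal], [−lateral], [+voice], [+continuant], [+consonantal]. No other two segments in the inventory coincide on all 6 features. (They do differ in [labial] and [coronal], which are not among the given features.)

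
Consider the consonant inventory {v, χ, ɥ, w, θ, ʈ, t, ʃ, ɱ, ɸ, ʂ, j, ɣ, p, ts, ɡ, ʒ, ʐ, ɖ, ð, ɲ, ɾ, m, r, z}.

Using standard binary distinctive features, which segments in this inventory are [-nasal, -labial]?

χ, θ, ʈ, t, ʃ, ʂ, j, ɣ, ts, ɡ, ʒ, ʐ, ɖ, ð, ɾ, r, z

Among the inventory, the [-nasal] segments are /v, χ, ɥ, w, θ, ʈ, t, ʃ, ɸ, ʂ, j, ɣ, p, ts, ɡ, ʒ, ʐ, ɖ, ð, ɾ, r, z/.
Then [-labial] leaves /χ, θ, ʈ, t, ʃ, ʂ, j, ɣ, ts, ɡ, ʒ, ʐ, ɖ, ð, ɾ, r, z/.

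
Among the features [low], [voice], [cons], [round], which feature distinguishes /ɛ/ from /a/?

/ɛ/ (mid front unrounded lax vowel) and /a/ (low unrounded vowel) agree on [+voice], [−consonantal], [−round]. They differ on [low] (/ɛ/ [−], /a/ [+]).

[low]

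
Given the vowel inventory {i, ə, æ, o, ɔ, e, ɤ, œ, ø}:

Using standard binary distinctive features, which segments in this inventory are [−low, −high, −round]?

First, the [−low] segments are /i, ə, o, ɔ, e, ɤ, œ, ø/.
Among these, [−high] gives /ə, o, ɔ, e, ɤ, œ, ø/.
Of those, [−round] leaves /ə, e, ɤ/.

ə, e, ɤ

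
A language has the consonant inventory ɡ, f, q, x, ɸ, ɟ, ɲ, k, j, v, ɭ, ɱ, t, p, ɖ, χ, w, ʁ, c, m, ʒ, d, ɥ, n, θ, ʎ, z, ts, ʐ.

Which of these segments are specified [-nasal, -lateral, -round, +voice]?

Among the inventory, the [-nasal] segments are /ɡ, f, q, x, ɸ, ɟ, k, j, v, ɭ, t, p, ɖ, χ, w, ʁ, c, ʒ, d, ɥ, θ, ʎ, z, ts, ʐ/.
Intersecting with [-lateral] gives /ɡ, f, q, x, ɸ, ɟ, k, j, v, t, p, ɖ, χ, w, ʁ, c, ʒ, d, ɥ, θ, z, ts, ʐ/.
Of those, [-round] gives /ɡ, f, q, x, ɸ, ɟ, k, j, v, t, p, ɖ, χ, ʁ, c, ʒ, d, θ, z, ts, ʐ/.
Of those, [+voice] leaves /ɡ, ɟ, j, v, ɖ, ʁ, ʒ, d, z, ʐ/.

ɡ, ɟ, j, v, ɖ, ʁ, ʒ, d, z, ʐ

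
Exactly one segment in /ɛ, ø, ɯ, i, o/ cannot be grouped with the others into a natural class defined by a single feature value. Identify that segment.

[tense] groups all but one: /ɯ, ø, o, i/ share [+tense] while /ɛ/ (mid front unrounded lax vowel) alone is [−tense]. Removing any other segment would not leave a single-feature class that excludes it.

ɛ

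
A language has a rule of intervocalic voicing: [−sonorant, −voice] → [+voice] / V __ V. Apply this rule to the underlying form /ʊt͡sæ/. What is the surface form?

[ʊd͡zæ]

The only segment in the rule's environment that also matches [−sonorant, −voice] is /t͡s/. Applying [+voice] turns the voiceless alveolar affricate into /d͡z/ (voiced alveolar affricate), giving [ʊd͡zæ].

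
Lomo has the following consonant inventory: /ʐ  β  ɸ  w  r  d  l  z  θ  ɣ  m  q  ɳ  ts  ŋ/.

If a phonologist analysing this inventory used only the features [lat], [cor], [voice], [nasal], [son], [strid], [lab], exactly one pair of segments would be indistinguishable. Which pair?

/z/ (voiced alveolar fricative) and /ʐ/ (voiced retroflex fricative) are both [-lateral], [+coronal], [+voice], [-nasal], [-sonorant], [+strident], [-labial], so none of the listed features separates them. (They do differ in [anterior], which is not among the given features.) Every other pair in the inventory differs on at least one listed feature.

z, ʐ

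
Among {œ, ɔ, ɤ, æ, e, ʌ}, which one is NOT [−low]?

æ

Every segment except /æ/ is [−low]. /æ/ (low front unrounded vowel) is [+low], so it is the exception.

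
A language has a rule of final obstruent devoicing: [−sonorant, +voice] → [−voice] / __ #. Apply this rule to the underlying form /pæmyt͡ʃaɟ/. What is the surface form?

[pæmyt͡ʃac]

The only segment in the rule's environment that also matches [−sonorant, +voice] is /ɟ/. Applying [−voice] turns the voiced palatal stop into /c/ (voiceless palatal stop), giving [pæmyt͡ʃac].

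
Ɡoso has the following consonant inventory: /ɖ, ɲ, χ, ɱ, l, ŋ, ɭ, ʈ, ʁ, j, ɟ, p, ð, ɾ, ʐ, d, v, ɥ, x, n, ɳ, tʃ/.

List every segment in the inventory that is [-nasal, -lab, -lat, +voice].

ɖ, ʁ, j, ɟ, ð, ɾ, ʐ, d

First, the [-nasal] segments are /ɖ, χ, l, ɭ, ʈ, ʁ, j, ɟ, p, ð, ɾ, ʐ, d, v, ɥ, x, tʃ/.
Then [-labial] gives /ɖ, χ, l, ɭ, ʈ, ʁ, j, ɟ, ð, ɾ, ʐ, d, x, tʃ/.
Within that set, [-lateral] gives /ɖ, χ, ʈ, ʁ, j, ɟ, ð, ɾ, ʐ, d, x, tʃ/.
Among these, [+voice] leaves /ɖ, ʁ, j, ɟ, ð, ɾ, ʐ, d/.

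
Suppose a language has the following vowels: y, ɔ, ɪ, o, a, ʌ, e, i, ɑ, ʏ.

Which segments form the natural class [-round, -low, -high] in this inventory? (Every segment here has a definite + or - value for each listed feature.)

Eliminate segments failing any feature: /y, ɔ, o, ʏ/ are [+round]; /ɪ, i/ are [+high]; /a, ɑ/ are [+low]. The remaining /ʌ, e/ satisfy [-round], [-low], [-high].

ʌ, e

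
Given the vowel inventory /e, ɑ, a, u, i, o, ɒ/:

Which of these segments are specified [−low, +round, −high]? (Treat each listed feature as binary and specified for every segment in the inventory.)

First, the [−low] segments are /e, u, i, o/.
Of those, [+round] gives /u, o/.
Of those, [−high] leaves /o/.

o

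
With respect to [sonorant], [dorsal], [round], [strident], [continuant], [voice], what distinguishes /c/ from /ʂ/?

/c/ (voiceless palatal stop) and /ʂ/ (voiceless retroflex fricative) agree on [-sonorant], [-round], [-voice]. They differ on [continuant] (/c/ [-], /ʂ/ [+]), [strident] (/c/ [-], /ʂ/ [+]), [dorsal] (/c/ [+], /ʂ/ [-]).

[continuant], [strident], [dorsal]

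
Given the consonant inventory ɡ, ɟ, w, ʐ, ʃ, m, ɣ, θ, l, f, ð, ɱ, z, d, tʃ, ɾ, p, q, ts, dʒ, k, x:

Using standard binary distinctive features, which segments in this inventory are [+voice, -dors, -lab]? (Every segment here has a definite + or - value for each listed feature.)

Checking each segment against [+voice], [-dorsal], [-labial]: /ʐ/ (voiced retroflex fricative), /l/ (alveolar lateral approximant), /ð/ (voiced dental fricative), /z/ (voiced alveolar fricative), /d/ (voiced alveolar stop), /ɾ/ (alveolar tap), among others, satisfy every feature; every other segment in the inventory fails at least one.

ʐ, l, ð, z, d, ɾ, dʒ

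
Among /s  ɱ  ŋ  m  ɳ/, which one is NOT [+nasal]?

/s/ is the voiceless alveolar fricative, which is [−nasal]; the rest — /ɳ, ɱ, m, ŋ/ — are [+nasal].

s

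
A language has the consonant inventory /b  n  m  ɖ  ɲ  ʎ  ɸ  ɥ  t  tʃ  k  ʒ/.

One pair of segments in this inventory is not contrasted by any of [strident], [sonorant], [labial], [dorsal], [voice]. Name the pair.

ʎ, ɲ

On the given features, /ʎ/ and /ɲ/ have an identical profile: [-strident], [+sonorant], [-labial], [+dorsal], [+voice]. No other two segments in the inventory coincide on all 5 features. (They do differ in [nasal] and [lateral], which are not among the given features.)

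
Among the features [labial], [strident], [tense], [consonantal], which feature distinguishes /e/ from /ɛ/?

The two segments share [−labial], [−strident], [−consonantal]. The only feature from the list on which they differ: /e/ is [+tense] while /ɛ/ is [−tense].

[tense]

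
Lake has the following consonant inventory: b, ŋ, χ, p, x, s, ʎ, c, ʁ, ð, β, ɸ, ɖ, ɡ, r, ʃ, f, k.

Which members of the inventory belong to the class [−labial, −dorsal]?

s, ð, ɖ, r, ʃ

Eliminate segments failing any feature: /b, p, β, ɸ, f/ are [+labial]; /ŋ, χ, x, ʎ, c, ʁ, ɡ, k/ are [+dorsal]. The remaining /s, ð, ɖ, r, ʃ/ satisfy [−labial], [−dorsal].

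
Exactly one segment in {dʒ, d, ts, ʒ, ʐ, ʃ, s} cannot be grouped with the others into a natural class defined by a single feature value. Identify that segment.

d

The remaining segments after removing /d/ share [+strident]; /d/ (voiced alveolar stop) is [−strident]. For every other candidate removal, the leftover set fails to share any single feature value that the removed segment lacks.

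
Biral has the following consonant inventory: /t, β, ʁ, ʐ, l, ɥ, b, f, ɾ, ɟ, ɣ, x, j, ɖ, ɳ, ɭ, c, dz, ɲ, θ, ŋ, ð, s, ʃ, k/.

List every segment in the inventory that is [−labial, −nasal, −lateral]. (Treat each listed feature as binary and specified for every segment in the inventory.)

Checking each segment against [−labial], [−nasal], [−lateral]: /t/ (voiceless alveolar stop), /ʁ/ (voiced uvular fricative), /ʐ/ (voiced retroflex fricative), /ɾ/ (alveolar tap), /ɟ/ (voiced palatal stop), /ɣ/ (voiced velar fricative), among others, satisfy every feature; every other segment in the inventory fails at least one.

t, ʁ, ʐ, ɾ, ɟ, ɣ, x, j, ɖ, c, dz, θ, ð, s, ʃ, k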